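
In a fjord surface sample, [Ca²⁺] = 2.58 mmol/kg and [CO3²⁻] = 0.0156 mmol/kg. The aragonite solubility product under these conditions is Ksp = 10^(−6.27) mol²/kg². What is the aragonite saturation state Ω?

Ksp = 10^(−6.27) = 5.370×10^-7
Ω = [Ca²⁺][CO3²⁻]/Ksp = (2.58×10^-3)(0.0156×10^-3) / 5.370×10^-7 = 0.0749

Ω = 0.0749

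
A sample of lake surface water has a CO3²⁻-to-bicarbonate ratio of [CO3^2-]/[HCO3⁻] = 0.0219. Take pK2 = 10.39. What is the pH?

pH = 8.73

From K2 = [H⁺][CO3^2-]/[HCO3⁻]:  pH = pK2 + log₁₀([CO3^2-]/[HCO3⁻])
log₁₀(0.0219) = -1.660
pH = 10.39 + (-1.660) = 8.73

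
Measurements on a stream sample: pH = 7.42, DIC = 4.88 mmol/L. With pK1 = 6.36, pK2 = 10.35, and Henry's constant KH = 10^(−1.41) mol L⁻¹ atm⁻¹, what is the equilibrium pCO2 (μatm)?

pCO2 = 1.00×10^4 μatm

α₀ = 1 / (1 + K1/[H⁺] + K1K2/[H⁺]²) = 1 / (1 + 10^+1.06 + 10^-1.87)
   = 1 / (1 + 11.482 + 0.013490) = 1/12.495 = 0.08003
[CO2*] = α₀ × DIC = 0.08003 × 4.88 = 0.3906 mmol/L
pCO2 = [CO2*]/KH = 3.906×10^-4 / 3.890×10^-2 = 1.00×10^4 μatm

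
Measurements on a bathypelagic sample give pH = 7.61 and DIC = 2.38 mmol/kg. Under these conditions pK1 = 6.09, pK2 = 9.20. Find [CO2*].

α₀ = 1 / (1 + K1/[H⁺] + K1K2/[H⁺]²) = 1 / (1 + 10^+1.52 + 10^-0.07)
   = 1 / (1 + 33.113 + 0.85114) = 1/34.964 = 0.02860
[CO2*] = α₀ × DIC = 0.02860 × 2.38 = 0.0681 mmol/kg

[CO2*] = 0.0681 mmol/kg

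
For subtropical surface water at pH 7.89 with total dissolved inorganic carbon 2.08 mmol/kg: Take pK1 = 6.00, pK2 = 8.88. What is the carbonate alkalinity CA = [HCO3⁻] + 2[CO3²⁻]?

CA = 2.25 mmol/kg

CA = [HCO3⁻] + 2[CO3²⁻] = (α₁ + 2α₂)·DIC
At pH 7.89: [H⁺]/K1 = 10^-1.89 = 0.012882, K2/[H⁺] = 10^-0.99 = 0.10233
α₁ = 1/(1 + 0.012882 + 0.10233) = 1/1.1152 = 0.8967; α₂ = α₁·K2/[H⁺] = 0.09176
α₁ + 2α₂ = 1.0802
CA = 1.0802 × 2.08 = 2.25 mmol/kg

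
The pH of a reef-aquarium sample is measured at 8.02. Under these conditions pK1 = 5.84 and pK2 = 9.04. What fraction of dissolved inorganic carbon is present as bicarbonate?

α₁ = 1 / (1 + [H⁺]/K1 + K2/[H⁺]) = 1 / (1 + 10^-2.18 + 10^-1.02)
   = 1 / (1 + 0.0066069 + 0.095499) = 1/1.1021 = 0.9074

α₁ = 0.907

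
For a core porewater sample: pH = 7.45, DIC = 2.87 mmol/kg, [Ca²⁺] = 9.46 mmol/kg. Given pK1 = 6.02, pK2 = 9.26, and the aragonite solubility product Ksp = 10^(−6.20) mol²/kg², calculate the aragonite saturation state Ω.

α₂ = 1 / (1 + [H⁺]/K2 + [H⁺]²/(K1K2)) = 1 / (1 + 10^+1.81 + 10^+0.38)
   = 1 / (1 + 64.565 + 2.3988) = 1/67.964 = 0.01471
[CO3²⁻] = α₂ × DIC = 0.01471 × 2.87 = 0.04223 mmol/kg
Ksp = 10^(−6.20) = 6.310×10^-7
Ω = [Ca²⁺][CO3²⁻]/Ksp = (9.46×10^-3)(4.223×10^-5) / 6.310×10^-7 = 0.633

Ω = 0.633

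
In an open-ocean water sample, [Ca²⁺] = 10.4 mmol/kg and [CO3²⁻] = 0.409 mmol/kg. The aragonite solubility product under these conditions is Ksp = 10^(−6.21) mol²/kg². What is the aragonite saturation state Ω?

Ω = 6.90

Ksp = 10^(−6.21) = 6.166×10^-7
Ω = [Ca²⁺][CO3²⁻]/Ksp = (10.4×10^-3)(0.409×10^-3) / 6.166×10^-7 = 6.90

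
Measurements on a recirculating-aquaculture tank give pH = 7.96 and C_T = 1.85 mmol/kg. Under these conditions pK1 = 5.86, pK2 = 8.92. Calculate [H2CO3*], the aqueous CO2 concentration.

[CO2*] = 13.1 μmol/kg

α₀ = 1 / (1 + K1/[H⁺] + K1K2/[H⁺]²) = 1 / (1 + 10^+2.10 + 10^+1.14)
   = 1 / (1 + 125.89 + 13.804) = 1/140.70 = 0.007108
[CO2*] = α₀ × DIC = 0.007108 × 1.85 = 0.0131 mmol/kg = 13.1 μmol/kg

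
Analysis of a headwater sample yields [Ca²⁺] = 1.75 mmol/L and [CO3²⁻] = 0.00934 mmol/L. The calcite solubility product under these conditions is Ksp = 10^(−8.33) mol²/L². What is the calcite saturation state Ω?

Ω = 3.49

Ksp = 10^(−8.33) = 4.677×10^-9
Ω = [Ca²⁺][CO3²⁻]/Ksp = (1.75×10^-3)(0.00934×10^-3) / 4.677×10^-9 = 3.49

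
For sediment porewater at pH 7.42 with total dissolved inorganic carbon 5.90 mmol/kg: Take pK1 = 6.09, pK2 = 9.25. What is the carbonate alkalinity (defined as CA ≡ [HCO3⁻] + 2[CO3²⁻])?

CA = [HCO3⁻] + 2[CO3²⁻] = (α₁ + 2α₂)·DIC
At pH 7.42: [H⁺]/K1 = 10^-1.33 = 0.046774, K2/[H⁺] = 10^-1.83 = 0.014791
α₁ = 1/(1 + 0.046774 + 0.014791) = 1/1.0616 = 0.9420; α₂ = α₁·K2/[H⁺] = 0.01393
α₁ + 2α₂ = 0.9699
CA = 0.9699 × 5.90 = 5.72 mmol/kg

CA = 5.72 mmol/kg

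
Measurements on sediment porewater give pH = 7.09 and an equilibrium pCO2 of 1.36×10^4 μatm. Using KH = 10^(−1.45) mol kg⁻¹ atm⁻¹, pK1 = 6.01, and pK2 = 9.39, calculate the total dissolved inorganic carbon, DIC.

DIC = 6.31 mmol/kg

[CO2*] = KH · pCO2 = 10^(−1.45) × 1.36×10^4×10^-6 = 4.825×10^-4 mol/kg
α₀ = 1/(1 + K1/[H⁺] + K1K2/[H⁺]²) = 1/(1 + 10^+1.08 + 10^-1.22) = 0.07644
DIC = [CO2*]/α₀ = 4.825×10^-4 / 0.07644 = 6.31 mmol/kg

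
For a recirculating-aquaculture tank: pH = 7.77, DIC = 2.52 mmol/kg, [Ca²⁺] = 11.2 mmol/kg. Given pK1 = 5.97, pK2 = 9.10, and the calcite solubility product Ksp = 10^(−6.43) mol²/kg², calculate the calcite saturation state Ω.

Ω = 3.34

α₂ = 1 / (1 + [H⁺]/K2 + [H⁺]²/(K1K2)) = 1 / (1 + 10^+1.33 + 10^-0.47)
   = 1 / (1 + 21.380 + 0.33884) = 1/22.718 = 0.04402
[CO3²⁻] = α₂ × DIC = 0.04402 × 2.52 = 0.1109 mmol/kg
Ksp = 10^(−6.43) = 3.715×10^-7
Ω = [Ca²⁺][CO3²⁻]/Ksp = (11.2×10^-3)(1.109×10^-4) / 3.715×10^-7 = 3.34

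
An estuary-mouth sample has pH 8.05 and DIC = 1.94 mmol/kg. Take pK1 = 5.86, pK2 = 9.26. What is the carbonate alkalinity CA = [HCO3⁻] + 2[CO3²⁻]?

CA = 2.04 mmol/kg

CA = [HCO3⁻] + 2[CO3²⁻] = (α₁ + 2α₂)·DIC
At pH 8.05: [H⁺]/K1 = 10^-2.19 = 0.0064565, K2/[H⁺] = 10^-1.21 = 0.061660
α₁ = 1/(1 + 0.0064565 + 0.061660) = 1/1.0681 = 0.9362; α₂ = α₁·K2/[H⁺] = 0.05773
α₁ + 2α₂ = 1.0517
CA = 1.0517 × 1.94 = 2.04 mmol/kg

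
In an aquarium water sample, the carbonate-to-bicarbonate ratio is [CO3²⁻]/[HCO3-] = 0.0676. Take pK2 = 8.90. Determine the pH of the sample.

pH = 7.73

From K2 = [H⁺][CO3²⁻]/[HCO3-]:  pH = pK2 + log₁₀([CO3²⁻]/[HCO3-])
log₁₀(0.0676) = -1.170
pH = 8.90 + (-1.170) = 7.73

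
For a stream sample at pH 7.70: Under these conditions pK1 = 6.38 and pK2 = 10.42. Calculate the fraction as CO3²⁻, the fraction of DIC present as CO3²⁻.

α₂ = 0.00182

α₂ = 1 / (1 + [H⁺]/K2 + [H⁺]²/(K1K2)) = 1 / (1 + 10^+2.72 + 10^+1.40)
   = 1 / (1 + 524.81 + 25.119) = 1/550.93 = 0.001815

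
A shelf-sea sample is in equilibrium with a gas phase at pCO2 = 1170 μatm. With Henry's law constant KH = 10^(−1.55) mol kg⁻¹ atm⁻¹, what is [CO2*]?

[CO2*] = 33.0 μmol/kg

KH = 10^(−1.55) = 2.818×10^-2 mol kg⁻¹ atm⁻¹
[CO2*] = KH · pCO2 = 2.818×10^-2 × 1170×10^-6 atm = 3.30×10^-5 mol/kg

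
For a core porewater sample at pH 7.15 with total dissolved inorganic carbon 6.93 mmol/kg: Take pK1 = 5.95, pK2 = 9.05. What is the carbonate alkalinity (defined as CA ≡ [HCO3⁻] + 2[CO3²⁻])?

CA = [HCO3⁻] + 2[CO3²⁻] = (α₁ + 2α₂)·DIC
At pH 7.15: [H⁺]/K1 = 10^-1.20 = 0.063096, K2/[H⁺] = 10^-1.90 = 0.012589
α₁ = 1/(1 + 0.063096 + 0.012589) = 1/1.0757 = 0.9296; α₂ = α₁·K2/[H⁺] = 0.01170
α₁ + 2α₂ = 0.9530
CA = 0.9530 × 6.93 = 6.60 mmol/kg

CA = 6.60 mmol/kg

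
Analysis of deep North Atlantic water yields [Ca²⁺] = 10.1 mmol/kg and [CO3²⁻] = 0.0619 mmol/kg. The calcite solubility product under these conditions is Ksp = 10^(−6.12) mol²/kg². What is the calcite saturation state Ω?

Ω = 0.824

Ksp = 10^(−6.12) = 7.586×10^-7
Ω = [Ca²⁺][CO3²⁻]/Ksp = (10.1×10^-3)(0.0619×10^-3) / 7.586×10^-7 = 0.824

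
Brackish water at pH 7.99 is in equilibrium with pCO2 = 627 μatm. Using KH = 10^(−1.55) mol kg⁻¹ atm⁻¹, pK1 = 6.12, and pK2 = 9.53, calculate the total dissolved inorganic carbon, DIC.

[CO2*] = KH · pCO2 = 10^(−1.55) × 627×10^-6 = 1.767×10^-5 mol/kg
α₀ = 1/(1 + K1/[H⁺] + K1K2/[H⁺]²) = 1/(1 + 10^+1.87 + 10^+0.33) = 0.01294
DIC = [CO2*]/α₀ = 1.767×10^-5 / 0.01294 = 1.37 mmol/kg

DIC = 1.37 mmol/kg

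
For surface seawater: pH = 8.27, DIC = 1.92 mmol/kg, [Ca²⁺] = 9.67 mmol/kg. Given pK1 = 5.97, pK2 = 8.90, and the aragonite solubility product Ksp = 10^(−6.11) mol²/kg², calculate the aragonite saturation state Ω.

Ω = 4.52

α₂ = 1 / (1 + [H⁺]/K2 + [H⁺]²/(K1K2)) = 1 / (1 + 10^+0.63 + 10^-1.67)
   = 1 / (1 + 4.2658 + 0.021380) = 1/5.2872 = 0.1891
[CO3²⁻] = α₂ × DIC = 0.1891 × 1.92 = 0.3631 mmol/kg
Ksp = 10^(−6.11) = 7.762×10^-7
Ω = [Ca²⁺][CO3²⁻]/Ksp = (9.67×10^-3)(3.631×10^-4) / 7.762×10^-7 = 4.52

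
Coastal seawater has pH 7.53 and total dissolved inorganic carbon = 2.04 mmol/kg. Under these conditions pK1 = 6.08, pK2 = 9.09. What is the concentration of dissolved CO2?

[CO2*] = 0.0681 mmol/kg

α₀ = 1 / (1 + K1/[H⁺] + K1K2/[H⁺]²) = 1 / (1 + 10^+1.45 + 10^-0.11)
   = 1 / (1 + 28.184 + 0.77625) = 1/29.960 = 0.03338
[CO2*] = α₀ × DIC = 0.03338 × 2.04 = 0.0681 mmol/kg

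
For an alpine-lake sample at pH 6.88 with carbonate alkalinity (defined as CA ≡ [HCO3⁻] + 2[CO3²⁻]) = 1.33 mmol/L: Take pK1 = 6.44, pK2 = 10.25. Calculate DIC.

DIC = 1.81 mmol/L

CA = [HCO3⁻] + 2[CO3²⁻] = (α₁ + 2α₂)·DIC
At pH 6.88: [H⁺]/K1 = 10^-0.44 = 0.36308, K2/[H⁺] = 10^-3.37 = 0.00042658
α₁ = 1/(1 + 0.36308 + 0.00042658) = 1/1.3635 = 0.7334; α₂ = α₁·K2/[H⁺] = 0.0003129
α₁ + 2α₂ = 0.7340
DIC = CA / (α₁ + 2α₂) = 1.33 / 0.7340 = 1.81 mmol/L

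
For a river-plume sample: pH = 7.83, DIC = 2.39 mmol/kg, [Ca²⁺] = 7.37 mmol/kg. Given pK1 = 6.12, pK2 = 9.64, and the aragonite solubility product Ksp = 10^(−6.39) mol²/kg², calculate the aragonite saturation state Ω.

Ω = 0.647

α₂ = 1 / (1 + [H⁺]/K2 + [H⁺]²/(K1K2)) = 1 / (1 + 10^+1.81 + 10^+0.10)
   = 1 / (1 + 64.565 + 1.2589) = 1/66.824 = 0.01496
[CO3²⁻] = α₂ × DIC = 0.01496 × 2.39 = 0.03577 mmol/kg
Ksp = 10^(−6.39) = 4.074×10^-7
Ω = [Ca²⁺][CO3²⁻]/Ksp = (7.37×10^-3)(3.577×10^-5) / 4.074×10^-7 = 0.647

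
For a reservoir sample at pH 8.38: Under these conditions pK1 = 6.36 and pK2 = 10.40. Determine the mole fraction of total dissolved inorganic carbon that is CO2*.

α₀ = 1 / (1 + K1/[H⁺] + K1K2/[H⁺]²) = 1 / (1 + 10^+2.02 + 10^+0.00)
   = 1 / (1 + 104.71 + 1.0000) = 1/106.71 = 0.009371

α₀ = 0.00937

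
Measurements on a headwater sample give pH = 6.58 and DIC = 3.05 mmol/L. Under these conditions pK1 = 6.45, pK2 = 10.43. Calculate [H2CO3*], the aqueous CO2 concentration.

α₀ = 1 / (1 + K1/[H⁺] + K1K2/[H⁺]²) = 1 / (1 + 10^+0.13 + 10^-3.72)
   = 1 / (1 + 1.3490 + 0.00019055) = 1/2.3492 = 0.4257
[CO2*] = α₀ × DIC = 0.4257 × 3.05 = 1.30 mmol/L

[CO2*] = 1.30 mmol/L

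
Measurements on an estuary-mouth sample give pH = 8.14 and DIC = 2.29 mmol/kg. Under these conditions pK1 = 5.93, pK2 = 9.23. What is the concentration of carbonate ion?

α₂ = 1 / (1 + [H⁺]/K2 + [H⁺]²/(K1K2)) = 1 / (1 + 10^+1.09 + 10^-1.12)
   = 1 / (1 + 12.303 + 0.075858) = 1/13.379 = 0.07475
[CO3²⁻] = α₂ × DIC = 0.07475 × 2.29 = 0.171 mmol/kg

[CO3²⁻] = 0.171 mmol/kg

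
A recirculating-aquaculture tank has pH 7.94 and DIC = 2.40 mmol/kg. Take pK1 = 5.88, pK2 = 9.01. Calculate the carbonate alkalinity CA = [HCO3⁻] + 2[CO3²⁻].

CA = [HCO3⁻] + 2[CO3²⁻] = (α₁ + 2α₂)·DIC
At pH 7.94: [H⁺]/K1 = 10^-2.06 = 0.0087096, K2/[H⁺] = 10^-1.07 = 0.085114
α₁ = 1/(1 + 0.0087096 + 0.085114) = 1/1.0938 = 0.9142; α₂ = α₁·K2/[H⁺] = 0.07781
α₁ + 2α₂ = 1.0699
CA = 1.0699 × 2.40 = 2.57 mmol/kg

CA = 2.57 mmol/kg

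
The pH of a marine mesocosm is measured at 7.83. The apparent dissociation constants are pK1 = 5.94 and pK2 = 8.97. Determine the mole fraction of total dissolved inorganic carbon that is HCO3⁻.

α₁ = 0.921

α₁ = 1 / (1 + [H⁺]/K1 + K2/[H⁺]) = 1 / (1 + 10^-1.89 + 10^-1.14)
   = 1 / (1 + 0.012882 + 0.072444) = 1/1.0853 = 0.9214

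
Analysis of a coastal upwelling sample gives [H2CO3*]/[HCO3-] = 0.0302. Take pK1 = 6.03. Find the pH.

pH = 7.55

From K1 = [H⁺][HCO3-]/[H2CO3*]:  pH = pK1 − log₁₀([H2CO3*]/[HCO3-])
log₁₀(0.0302) = -1.520
pH = 6.03 − (-1.520) = 7.55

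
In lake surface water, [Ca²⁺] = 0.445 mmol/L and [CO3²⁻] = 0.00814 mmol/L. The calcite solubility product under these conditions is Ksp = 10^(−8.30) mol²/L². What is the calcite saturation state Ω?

Ω = 0.723

Ksp = 10^(−8.30) = 5.012×10^-9
Ω = [Ca²⁺][CO3²⁻]/Ksp = (0.445×10^-3)(0.00814×10^-3) / 5.012×10^-9 = 0.723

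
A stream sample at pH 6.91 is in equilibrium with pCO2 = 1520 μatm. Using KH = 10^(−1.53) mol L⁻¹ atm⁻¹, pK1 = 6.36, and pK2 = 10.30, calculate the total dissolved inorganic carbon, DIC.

[CO2*] = KH · pCO2 = 10^(−1.53) × 1520×10^-6 = 4.486×10^-5 mol/L
α₀ = 1/(1 + K1/[H⁺] + K1K2/[H⁺]²) = 1/(1 + 10^+0.55 + 10^-2.84) = 0.2198
DIC = [CO2*]/α₀ = 4.486×10^-5 / 0.2198 = 0.204 mmol/L

DIC = 0.204 mmol/L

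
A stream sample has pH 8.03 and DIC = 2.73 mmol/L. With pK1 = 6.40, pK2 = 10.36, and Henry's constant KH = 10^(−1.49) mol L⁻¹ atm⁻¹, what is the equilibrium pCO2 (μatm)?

pCO2 = 1920 μatm

α₀ = 1 / (1 + K1/[H⁺] + K1K2/[H⁺]²) = 1 / (1 + 10^+1.63 + 10^-0.70)
   = 1 / (1 + 42.658 + 0.19953) = 1/43.857 = 0.02280
[CO2*] = α₀ × DIC = 0.02280 × 2.73 = 0.06225 mmol/L
pCO2 = [CO2*]/KH = 6.225×10^-5 / 3.236×10^-2 = 1920 μatm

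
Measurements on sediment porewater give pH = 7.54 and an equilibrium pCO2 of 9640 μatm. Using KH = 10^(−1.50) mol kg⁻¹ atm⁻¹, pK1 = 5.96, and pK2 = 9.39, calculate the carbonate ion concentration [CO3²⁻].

[CO3²⁻] = 0.164 mmol/kg

[CO2*] = KH · pCO2 = 10^(−1.50) × 9640×10^-6 = 3.048×10^-4 mol/kg
α₀ = 1/(1 + K1/[H⁺] + K1K2/[H⁺]²) = 1/(1 + 10^+1.58 + 10^-0.27) = 0.02528
DIC = [CO2*]/α₀ = 3.048×10^-4 / 0.02528 = 12.06 mmol/kg
[CO3²⁻] = α₂·DIC; α₂ = 0.01358, so [CO3²⁻] = 0.01358 × 12.06 = 0.164 mmol/kg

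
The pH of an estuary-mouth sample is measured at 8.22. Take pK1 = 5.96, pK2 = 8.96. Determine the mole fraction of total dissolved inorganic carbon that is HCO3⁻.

α₁ = 0.842

α₁ = 1 / (1 + [H⁺]/K1 + K2/[H⁺]) = 1 / (1 + 10^-2.26 + 10^-0.74)
   = 1 / (1 + 0.0054954 + 0.18197) = 1/1.1875 = 0.8421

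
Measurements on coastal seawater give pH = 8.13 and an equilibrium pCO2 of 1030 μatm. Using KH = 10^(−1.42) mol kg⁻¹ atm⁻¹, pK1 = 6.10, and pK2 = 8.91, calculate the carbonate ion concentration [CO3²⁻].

[CO2*] = KH · pCO2 = 10^(−1.42) × 1030×10^-6 = 3.916×10^-5 mol/kg
α₀ = 1/(1 + K1/[H⁺] + K1K2/[H⁺]²) = 1/(1 + 10^+2.03 + 10^+1.25) = 0.007941
DIC = [CO2*]/α₀ = 3.916×10^-5 / 0.007941 = 4.932 mmol/kg
[CO3²⁻] = α₂·DIC; α₂ = 0.1412, so [CO3²⁻] = 0.1412 × 4.932 = 0.696 mmol/kg

[CO3²⁻] = 0.696 mmol/kg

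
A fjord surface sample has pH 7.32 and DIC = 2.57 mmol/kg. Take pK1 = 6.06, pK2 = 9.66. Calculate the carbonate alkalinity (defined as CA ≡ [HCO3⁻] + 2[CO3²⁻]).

CA = [HCO3⁻] + 2[CO3²⁻] = (α₁ + 2α₂)·DIC
At pH 7.32: [H⁺]/K1 = 10^-1.26 = 0.054954, K2/[H⁺] = 10^-2.34 = 0.0045709
α₁ = 1/(1 + 0.054954 + 0.0045709) = 1/1.0595 = 0.9438; α₂ = α₁·K2/[H⁺] = 0.004314
α₁ + 2α₂ = 0.9524
CA = 0.9524 × 2.57 = 2.45 mmol/kg

CA = 2.45 mmol/kg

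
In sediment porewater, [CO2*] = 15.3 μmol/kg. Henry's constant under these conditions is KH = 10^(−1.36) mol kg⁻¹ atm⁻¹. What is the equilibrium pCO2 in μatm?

KH = 10^(−1.36) = 4.365×10^-2 mol kg⁻¹ atm⁻¹
pCO2 = [CO2*]/KH = 15.3×10^-6 / 4.365×10^-2 = 3.51×10^-4 atm = 351 μatm

pCO2 = 351 μatm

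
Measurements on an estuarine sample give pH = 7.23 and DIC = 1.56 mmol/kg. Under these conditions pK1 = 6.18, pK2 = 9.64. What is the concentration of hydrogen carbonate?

[HCO3⁻] = 1.43 mmol/kg

α₁ = 1 / (1 + [H⁺]/K1 + K2/[H⁺]) = 1 / (1 + 10^-1.05 + 10^-2.41)
   = 1 / (1 + 0.089125 + 0.0038905) = 1/1.0930 = 0.9149
[HCO3⁻] = α₁ × DIC = 0.9149 × 1.56 = 1.43 mmol/kg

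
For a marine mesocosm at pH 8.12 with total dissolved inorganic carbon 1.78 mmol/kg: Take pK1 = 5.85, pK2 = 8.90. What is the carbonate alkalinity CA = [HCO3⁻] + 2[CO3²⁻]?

CA = 2.02 mmol/kg

CA = [HCO3⁻] + 2[CO3²⁻] = (α₁ + 2α₂)·DIC
At pH 8.12: [H⁺]/K1 = 10^-2.27 = 0.0053703, K2/[H⁺] = 10^-0.78 = 0.16596
α₁ = 1/(1 + 0.0053703 + 0.16596) = 1/1.1713 = 0.8537; α₂ = α₁·K2/[H⁺] = 0.1417
α₁ + 2α₂ = 1.1371
CA = 1.1371 × 1.78 = 2.02 mmol/kg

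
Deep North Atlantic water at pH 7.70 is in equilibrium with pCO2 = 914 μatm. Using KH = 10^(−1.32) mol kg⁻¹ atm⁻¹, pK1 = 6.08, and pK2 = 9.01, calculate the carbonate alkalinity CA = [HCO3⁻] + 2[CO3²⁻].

CA = 2.00 mmol/kg

[CO2*] = KH · pCO2 = 10^(−1.32) × 914×10^-6 = 4.375×10^-5 mol/kg
α₀ = 1/(1 + K1/[H⁺] + K1K2/[H⁺]²) = 1/(1 + 10^+1.62 + 10^+0.31) = 0.02236
DIC = [CO2*]/α₀ = 4.375×10^-5 / 0.02236 = 1.957 mmol/kg
CA = (α₁ + 2α₂)·DIC = (0.9320 + 2×0.04565) × 1.957 = 2.00 mmol/kg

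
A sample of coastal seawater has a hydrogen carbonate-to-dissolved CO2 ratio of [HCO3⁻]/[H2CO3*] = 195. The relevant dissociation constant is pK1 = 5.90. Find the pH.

pH = 8.19

From K1 = [H⁺][HCO3⁻]/[H2CO3*]:  pH = pK1 + log₁₀([HCO3⁻]/[H2CO3*])
log₁₀(195) = +2.290
pH = 5.90 + (+2.290) = 8.19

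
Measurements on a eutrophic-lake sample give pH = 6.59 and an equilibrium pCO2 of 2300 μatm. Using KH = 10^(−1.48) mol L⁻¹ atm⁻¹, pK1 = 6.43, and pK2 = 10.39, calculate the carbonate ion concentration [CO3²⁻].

[CO3²⁻] = 0.0174 μmol/L

[CO2*] = KH · pCO2 = 10^(−1.48) × 2300×10^-6 = 7.616×10^-5 mol/L
α₀ = 1/(1 + K1/[H⁺] + K1K2/[H⁺]²) = 1/(1 + 10^+0.16 + 10^-3.64) = 0.4089
DIC = [CO2*]/α₀ = 7.616×10^-5 / 0.4089 = 0.1863 mmol/L
[CO3²⁻] = α₂·DIC; α₂ = 9.367×10^-5, so [CO3²⁻] = 9.367×10^-5 × 0.1863 = 1.74×10^-5 mmol/L = 0.0174 μmol/L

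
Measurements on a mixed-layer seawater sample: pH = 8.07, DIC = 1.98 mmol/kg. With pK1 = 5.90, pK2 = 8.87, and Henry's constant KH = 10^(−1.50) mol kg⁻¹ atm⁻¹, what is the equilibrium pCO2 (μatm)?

α₀ = 1 / (1 + K1/[H⁺] + K1K2/[H⁺]²) = 1 / (1 + 10^+2.17 + 10^+1.37)
   = 1 / (1 + 147.91 + 23.442) = 1/172.35 = 0.005802
[CO2*] = α₀ × DIC = 0.005802 × 1.98 = 0.01149 mmol/kg = 11.49 μmol/kg
pCO2 = [CO2*]/KH = 1.149×10^-5 / 3.162×10^-2 = 363 μatm

pCO2 = 363 μatm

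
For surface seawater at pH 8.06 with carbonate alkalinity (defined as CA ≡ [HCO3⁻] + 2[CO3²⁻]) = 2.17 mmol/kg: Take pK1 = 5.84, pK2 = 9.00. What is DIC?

DIC = 1.98 mmol/kg

CA = [HCO3⁻] + 2[CO3²⁻] = (α₁ + 2α₂)·DIC
At pH 8.06: [H⁺]/K1 = 10^-2.22 = 0.0060256, K2/[H⁺] = 10^-0.94 = 0.11482
α₁ = 1/(1 + 0.0060256 + 0.11482) = 1/1.1208 = 0.8922; α₂ = α₁·K2/[H⁺] = 0.1024
α₁ + 2α₂ = 1.0971
DIC = CA / (α₁ + 2α₂) = 2.17 / 1.0971 = 1.98 mmol/kg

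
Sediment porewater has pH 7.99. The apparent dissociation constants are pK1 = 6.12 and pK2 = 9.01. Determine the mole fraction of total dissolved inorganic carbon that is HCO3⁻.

α₁ = 0.902

α₁ = 1 / (1 + [H⁺]/K1 + K2/[H⁺]) = 1 / (1 + 10^-1.87 + 10^-1.02)
   = 1 / (1 + 0.013490 + 0.095499) = 1/1.1090 = 0.9017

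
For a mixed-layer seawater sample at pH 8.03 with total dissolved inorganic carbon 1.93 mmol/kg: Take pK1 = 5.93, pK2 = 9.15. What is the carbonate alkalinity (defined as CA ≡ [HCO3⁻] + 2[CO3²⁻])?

CA = 2.05 mmol/kg

CA = [HCO3⁻] + 2[CO3²⁻] = (α₁ + 2α₂)·DIC
At pH 8.03: [H⁺]/K1 = 10^-2.10 = 0.0079433, K2/[H⁺] = 10^-1.12 = 0.075858
α₁ = 1/(1 + 0.0079433 + 0.075858) = 1/1.0838 = 0.9227; α₂ = α₁·K2/[H⁺] = 0.06999
α₁ + 2α₂ = 1.0627
CA = 1.0627 × 1.93 = 2.05 mmol/kg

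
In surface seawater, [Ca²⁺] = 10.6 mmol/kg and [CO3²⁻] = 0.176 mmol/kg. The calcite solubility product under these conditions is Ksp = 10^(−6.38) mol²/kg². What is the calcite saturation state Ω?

Ω = 4.48

Ksp = 10^(−6.38) = 4.169×10^-7
Ω = [Ca²⁺][CO3²⁻]/Ksp = (10.6×10^-3)(0.176×10^-3) / 4.169×10^-7 = 4.48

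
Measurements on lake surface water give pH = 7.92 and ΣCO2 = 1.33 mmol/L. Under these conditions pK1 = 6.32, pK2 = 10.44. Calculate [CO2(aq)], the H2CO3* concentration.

[CO2*] = 0.0325 mmol/L

α₀ = 1 / (1 + K1/[H⁺] + K1K2/[H⁺]²) = 1 / (1 + 10^+1.60 + 10^-0.92)
   = 1 / (1 + 39.811 + 0.12023) = 1/40.931 = 0.02443
[CO2*] = α₀ × DIC = 0.02443 × 1.33 = 0.0325 mmol/L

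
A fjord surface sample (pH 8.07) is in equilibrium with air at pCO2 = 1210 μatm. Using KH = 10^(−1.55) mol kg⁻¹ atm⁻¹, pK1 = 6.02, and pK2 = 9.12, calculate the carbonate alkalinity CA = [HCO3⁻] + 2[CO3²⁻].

CA = 4.51 mmol/kg

[CO2*] = KH · pCO2 = 10^(−1.55) × 1210×10^-6 = 3.410×10^-5 mol/kg
α₀ = 1/(1 + K1/[H⁺] + K1K2/[H⁺]²) = 1/(1 + 10^+2.05 + 10^+1.00) = 0.008117
DIC = [CO2*]/α₀ = 3.410×10^-5 / 0.008117 = 4.201 mmol/kg
CA = (α₁ + 2α₂)·DIC = (0.9107 + 2×0.08117) × 4.201 = 4.51 mmol/kg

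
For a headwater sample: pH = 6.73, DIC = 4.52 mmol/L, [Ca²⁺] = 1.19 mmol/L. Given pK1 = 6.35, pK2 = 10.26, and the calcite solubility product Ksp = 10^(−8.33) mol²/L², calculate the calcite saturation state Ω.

α₂ = 1 / (1 + [H⁺]/K2 + [H⁺]²/(K1K2)) = 1 / (1 + 10^+3.53 + 10^+3.15)
   = 1 / (1 + 3388.4 + 1412.5) = 1/4802.0 = 0.0002082
[CO3²⁻] = α₂ × DIC = 0.0002082 × 4.52 = 0.0009413 mmol/L = 0.9413 μmol/L
Ksp = 10^(−8.33) = 4.677×10^-9
Ω = [Ca²⁺][CO3²⁻]/Ksp = (1.19×10^-3)(9.413×10^-7) / 4.677×10^-9 = 0.239

Ω = 0.239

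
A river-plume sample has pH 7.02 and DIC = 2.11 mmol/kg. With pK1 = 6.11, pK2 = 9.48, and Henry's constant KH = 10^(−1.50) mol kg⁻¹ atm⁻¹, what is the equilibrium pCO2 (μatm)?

pCO2 = 7290 μatm

α₀ = 1 / (1 + K1/[H⁺] + K1K2/[H⁺]²) = 1 / (1 + 10^+0.91 + 10^-1.55)
   = 1 / (1 + 8.1283 + 0.028184) = 1/9.1565 = 0.1092
[CO2*] = α₀ × DIC = 0.1092 × 2.11 = 0.2304 mmol/kg
pCO2 = [CO2*]/KH = 2.304×10^-4 / 3.162×10^-2 = 7290 μatm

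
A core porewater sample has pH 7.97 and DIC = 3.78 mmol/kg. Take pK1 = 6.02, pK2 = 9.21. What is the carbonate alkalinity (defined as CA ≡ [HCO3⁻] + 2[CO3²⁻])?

CA = 3.94 mmol/kg

CA = [HCO3⁻] + 2[CO3²⁻] = (α₁ + 2α₂)·DIC
At pH 7.97: [H⁺]/K1 = 10^-1.95 = 0.011220, K2/[H⁺] = 10^-1.24 = 0.057544
α₁ = 1/(1 + 0.011220 + 0.057544) = 1/1.0688 = 0.9357; α₂ = α₁·K2/[H⁺] = 0.05384
α₁ + 2α₂ = 1.0433
CA = 1.0433 × 3.78 = 3.94 mmol/kg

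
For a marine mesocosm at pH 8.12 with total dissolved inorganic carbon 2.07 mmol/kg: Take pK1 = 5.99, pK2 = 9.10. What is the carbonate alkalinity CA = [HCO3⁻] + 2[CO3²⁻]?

CA = [HCO3⁻] + 2[CO3²⁻] = (α₁ + 2α₂)·DIC
At pH 8.12: [H⁺]/K1 = 10^-2.13 = 0.0074131, K2/[H⁺] = 10^-0.98 = 0.10471
α₁ = 1/(1 + 0.0074131 + 0.10471) = 1/1.1121 = 0.8992; α₂ = α₁·K2/[H⁺] = 0.09416
α₁ + 2α₂ = 1.0875
CA = 1.0875 × 2.07 = 2.25 mmol/kg

CA = 2.25 mmol/kg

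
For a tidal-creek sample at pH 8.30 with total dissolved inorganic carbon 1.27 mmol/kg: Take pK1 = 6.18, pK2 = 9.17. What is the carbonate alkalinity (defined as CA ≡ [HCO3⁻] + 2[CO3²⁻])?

CA = [HCO3⁻] + 2[CO3²⁻] = (α₁ + 2α₂)·DIC
At pH 8.30: [H⁺]/K1 = 10^-2.12 = 0.0075858, K2/[H⁺] = 10^-0.87 = 0.13490
α₁ = 1/(1 + 0.0075858 + 0.13490) = 1/1.1425 = 0.8753; α₂ = α₁·K2/[H⁺] = 0.1181
α₁ + 2α₂ = 1.1114
CA = 1.1114 × 1.27 = 1.41 mmol/kg

CA = 1.41 mmol/kg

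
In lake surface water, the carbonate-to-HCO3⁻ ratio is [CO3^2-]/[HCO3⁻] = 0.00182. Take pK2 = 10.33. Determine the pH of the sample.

From K2 = [H⁺][CO3^2-]/[HCO3⁻]:  pH = pK2 + log₁₀([CO3^2-]/[HCO3⁻])
log₁₀(0.00182) = -2.740
pH = 10.33 + (-2.740) = 7.59

pH = 7.59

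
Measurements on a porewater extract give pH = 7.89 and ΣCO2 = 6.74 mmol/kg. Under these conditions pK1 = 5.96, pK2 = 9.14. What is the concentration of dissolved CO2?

α₀ = 1 / (1 + K1/[H⁺] + K1K2/[H⁺]²) = 1 / (1 + 10^+1.93 + 10^+0.68)
   = 1 / (1 + 85.114 + 4.7863) = 1/90.900 = 0.01100
[CO2*] = α₀ × DIC = 0.01100 × 6.74 = 0.0741 mmol/kg

[CO2*] = 0.0741 mmol/kg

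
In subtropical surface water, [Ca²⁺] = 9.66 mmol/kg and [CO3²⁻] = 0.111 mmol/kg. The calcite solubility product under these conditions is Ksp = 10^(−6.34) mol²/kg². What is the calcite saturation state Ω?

Ksp = 10^(−6.34) = 4.571×10^-7
Ω = [Ca²⁺][CO3²⁻]/Ksp = (9.66×10^-3)(0.111×10^-3) / 4.571×10^-7 = 2.35

Ω = 2.35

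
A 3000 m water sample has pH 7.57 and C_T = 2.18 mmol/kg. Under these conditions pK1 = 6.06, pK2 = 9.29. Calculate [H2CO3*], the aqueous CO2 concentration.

α₀ = 1 / (1 + K1/[H⁺] + K1K2/[H⁺]²) = 1 / (1 + 10^+1.51 + 10^-0.21)
   = 1 / (1 + 32.359 + 0.61660) = 1/33.976 = 0.02943
[CO2*] = α₀ × DIC = 0.02943 × 2.18 = 0.0642 mmol/kg

[CO2*] = 0.0642 mmol/kg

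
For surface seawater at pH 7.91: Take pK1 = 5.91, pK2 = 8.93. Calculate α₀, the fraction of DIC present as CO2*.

α₀ = 0.00905

α₀ = 1 / (1 + K1/[H⁺] + K1K2/[H⁺]²) = 1 / (1 + 10^+2.00 + 10^+0.98)
   = 1 / (1 + 100.00 + 9.5499) = 1/110.55 = 0.009046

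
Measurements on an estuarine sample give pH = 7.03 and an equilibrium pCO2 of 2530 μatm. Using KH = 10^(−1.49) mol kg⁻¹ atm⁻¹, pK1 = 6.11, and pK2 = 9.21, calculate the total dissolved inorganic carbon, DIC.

[CO2*] = KH · pCO2 = 10^(−1.49) × 2530×10^-6 = 8.187×10^-5 mol/kg
α₀ = 1/(1 + K1/[H⁺] + K1K2/[H⁺]²) = 1/(1 + 10^+0.92 + 10^-1.26) = 0.1067
DIC = [CO2*]/α₀ = 8.187×10^-5 / 0.1067 = 0.767 mmol/kg

DIC = 0.767 mmol/kg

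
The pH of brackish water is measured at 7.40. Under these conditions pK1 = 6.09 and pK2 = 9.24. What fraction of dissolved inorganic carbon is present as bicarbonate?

α₁ = 1 / (1 + [H⁺]/K1 + K2/[H⁺]) = 1 / (1 + 10^-1.31 + 10^-1.84)
   = 1 / (1 + 0.048978 + 0.014454) = 1/1.0634 = 0.9404

α₁ = 0.940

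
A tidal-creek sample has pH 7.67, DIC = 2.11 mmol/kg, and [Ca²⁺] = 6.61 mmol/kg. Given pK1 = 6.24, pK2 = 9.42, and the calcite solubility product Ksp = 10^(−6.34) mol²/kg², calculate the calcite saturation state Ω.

α₂ = 1 / (1 + [H⁺]/K2 + [H⁺]²/(K1K2)) = 1 / (1 + 10^+1.75 + 10^+0.32)
   = 1 / (1 + 56.234 + 2.0893) = 1/59.323 = 0.01686
[CO3²⁻] = α₂ × DIC = 0.01686 × 2.11 = 0.03557 mmol/kg
Ksp = 10^(−6.34) = 4.571×10^-7
Ω = [Ca²⁺][CO3²⁻]/Ksp = (6.61×10^-3)(3.557×10^-5) / 4.571×10^-7 = 0.514

Ω = 0.514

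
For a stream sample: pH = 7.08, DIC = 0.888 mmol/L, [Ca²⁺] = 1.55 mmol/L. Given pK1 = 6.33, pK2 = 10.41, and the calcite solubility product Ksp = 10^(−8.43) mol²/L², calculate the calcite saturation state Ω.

Ω = 0.147

α₂ = 1 / (1 + [H⁺]/K2 + [H⁺]²/(K1K2)) = 1 / (1 + 10^+3.33 + 10^+2.58)
   = 1 / (1 + 2138.0 + 380.19) = 1/2519.2 = 0.0003970
[CO3²⁻] = α₂ × DIC = 0.0003970 × 0.888 = 0.0003525 mmol/L = 0.3525 μmol/L
Ksp = 10^(−8.43) = 3.715×10^-9
Ω = [Ca²⁺][CO3²⁻]/Ksp = (1.55×10^-3)(3.525×10^-7) / 3.715×10^-9 = 0.147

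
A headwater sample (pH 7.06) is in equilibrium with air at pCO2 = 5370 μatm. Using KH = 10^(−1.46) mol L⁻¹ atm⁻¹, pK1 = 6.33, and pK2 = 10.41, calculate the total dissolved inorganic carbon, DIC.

DIC = 1.19 mmol/L

[CO2*] = KH · pCO2 = 10^(−1.46) × 5370×10^-6 = 1.862×10^-4 mol/L
α₀ = 1/(1 + K1/[H⁺] + K1K2/[H⁺]²) = 1/(1 + 10^+0.73 + 10^-2.62) = 0.1569
DIC = [CO2*]/α₀ = 1.862×10^-4 / 0.1569 = 1.19 mmol/L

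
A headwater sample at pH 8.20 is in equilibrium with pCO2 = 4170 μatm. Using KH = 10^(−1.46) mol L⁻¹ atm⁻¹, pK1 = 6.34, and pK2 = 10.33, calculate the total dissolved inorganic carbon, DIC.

DIC = 10.7 mmol/L

[CO2*] = KH · pCO2 = 10^(−1.46) × 4170×10^-6 = 1.446×10^-4 mol/L
α₀ = 1/(1 + K1/[H⁺] + K1K2/[H⁺]²) = 1/(1 + 10^+1.86 + 10^-0.27) = 0.01352
DIC = [CO2*]/α₀ = 1.446×10^-4 / 0.01352 = 10.7 mmol/L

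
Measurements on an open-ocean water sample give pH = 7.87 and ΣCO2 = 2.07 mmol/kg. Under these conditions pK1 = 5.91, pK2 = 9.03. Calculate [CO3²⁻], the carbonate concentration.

α₂ = 1 / (1 + [H⁺]/K2 + [H⁺]²/(K1K2)) = 1 / (1 + 10^+1.16 + 10^-0.80)
   = 1 / (1 + 14.454 + 0.15849) = 1/15.613 = 0.06405
[CO3²⁻] = α₂ × DIC = 0.06405 × 2.07 = 0.133 mmol/kg

[CO3²⁻] = 0.133 mmol/kg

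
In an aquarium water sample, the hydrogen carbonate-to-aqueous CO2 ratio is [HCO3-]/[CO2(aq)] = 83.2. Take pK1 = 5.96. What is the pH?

pH = 7.88

From K1 = [H⁺][HCO3-]/[CO2(aq)]:  pH = pK1 + log₁₀([HCO3-]/[CO2(aq)])
log₁₀(83.2) = +1.920
pH = 5.96 + (+1.920) = 7.88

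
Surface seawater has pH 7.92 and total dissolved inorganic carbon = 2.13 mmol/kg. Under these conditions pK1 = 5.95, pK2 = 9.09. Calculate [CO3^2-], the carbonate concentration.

α₂ = 1 / (1 + [H⁺]/K2 + [H⁺]²/(K1K2)) = 1 / (1 + 10^+1.17 + 10^-0.80)
   = 1 / (1 + 14.791 + 0.15849) = 1/15.950 = 0.06270
[CO3²⁻] = α₂ × DIC = 0.06270 × 2.13 = 0.134 mmol/kg

[CO3²⁻] = 0.134 mmol/kg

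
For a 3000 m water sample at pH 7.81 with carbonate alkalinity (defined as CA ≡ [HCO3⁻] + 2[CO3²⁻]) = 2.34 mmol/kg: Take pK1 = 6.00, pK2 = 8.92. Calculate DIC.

DIC = 2.21 mmol/kg

CA = [HCO3⁻] + 2[CO3²⁻] = (α₁ + 2α₂)·DIC
At pH 7.81: [H⁺]/K1 = 10^-1.81 = 0.015488, K2/[H⁺] = 10^-1.11 = 0.077625
α₁ = 1/(1 + 0.015488 + 0.077625) = 1/1.0931 = 0.9148; α₂ = α₁·K2/[H⁺] = 0.07101
α₁ + 2α₂ = 1.0568
DIC = CA / (α₁ + 2α₂) = 2.34 / 1.0568 = 2.21 mmol/kg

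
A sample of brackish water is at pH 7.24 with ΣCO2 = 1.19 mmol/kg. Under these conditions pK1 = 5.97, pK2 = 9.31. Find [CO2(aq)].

[CO2*] = 0.0602 mmol/kg

α₀ = 1 / (1 + K1/[H⁺] + K1K2/[H⁺]²) = 1 / (1 + 10^+1.27 + 10^-0.80)
   = 1 / (1 + 18.621 + 0.15849) = 1/19.779 = 0.05056
[CO2*] = α₀ × DIC = 0.05056 × 1.19 = 0.0602 mmol/kg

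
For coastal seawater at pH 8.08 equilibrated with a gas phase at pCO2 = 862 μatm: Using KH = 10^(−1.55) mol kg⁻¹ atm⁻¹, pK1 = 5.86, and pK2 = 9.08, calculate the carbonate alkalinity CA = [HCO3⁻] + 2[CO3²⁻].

CA = 4.84 mmol/kg

[CO2*] = KH · pCO2 = 10^(−1.55) × 862×10^-6 = 2.429×10^-5 mol/kg
α₀ = 1/(1 + K1/[H⁺] + K1K2/[H⁺]²) = 1/(1 + 10^+2.22 + 10^+1.22) = 0.005448
DIC = [CO2*]/α₀ = 2.429×10^-5 / 0.005448 = 4.459 mmol/kg
CA = (α₁ + 2α₂)·DIC = (0.9041 + 2×0.09041) × 4.459 = 4.84 mmol/kg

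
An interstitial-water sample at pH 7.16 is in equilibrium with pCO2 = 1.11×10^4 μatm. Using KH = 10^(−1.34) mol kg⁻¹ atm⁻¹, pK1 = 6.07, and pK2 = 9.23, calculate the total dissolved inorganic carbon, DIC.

DIC = 6.80 mmol/kg

[CO2*] = KH · pCO2 = 10^(−1.34) × 1.11×10^4×10^-6 = 5.074×10^-4 mol/kg
α₀ = 1/(1 + K1/[H⁺] + K1K2/[H⁺]²) = 1/(1 + 10^+1.09 + 10^-0.98) = 0.07459
DIC = [CO2*]/α₀ = 5.074×10^-4 / 0.07459 = 6.80 mmol/kg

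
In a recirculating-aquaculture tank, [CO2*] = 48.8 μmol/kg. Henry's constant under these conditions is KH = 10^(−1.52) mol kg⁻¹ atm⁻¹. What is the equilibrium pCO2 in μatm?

pCO2 = 1620 μatm

KH = 10^(−1.52) = 3.020×10^-2 mol kg⁻¹ atm⁻¹
pCO2 = [CO2*]/KH = 48.8×10^-6 / 3.020×10^-2 = 1.62×10^-3 atm = 1620 μatm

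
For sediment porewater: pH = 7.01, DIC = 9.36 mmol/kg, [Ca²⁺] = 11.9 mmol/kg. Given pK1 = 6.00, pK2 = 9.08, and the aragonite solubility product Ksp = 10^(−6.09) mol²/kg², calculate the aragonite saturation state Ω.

Ω = 1.05

α₂ = 1 / (1 + [H⁺]/K2 + [H⁺]²/(K1K2)) = 1 / (1 + 10^+2.07 + 10^+1.06)
   = 1 / (1 + 117.49 + 11.482) = 1/129.97 = 0.007694
[CO3²⁻] = α₂ × DIC = 0.007694 × 9.36 = 0.07202 mmol/kg
Ksp = 10^(−6.09) = 8.128×10^-7
Ω = [Ca²⁺][CO3²⁻]/Ksp = (11.9×10^-3)(7.202×10^-5) / 8.128×10^-7 = 1.05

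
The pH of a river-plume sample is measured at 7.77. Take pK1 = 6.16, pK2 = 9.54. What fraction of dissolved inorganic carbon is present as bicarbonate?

α₁ = 0.960

α₁ = 1 / (1 + [H⁺]/K1 + K2/[H⁺]) = 1 / (1 + 10^-1.61 + 10^-1.77)
   = 1 / (1 + 0.024547 + 0.016982) = 1/1.0415 = 0.9601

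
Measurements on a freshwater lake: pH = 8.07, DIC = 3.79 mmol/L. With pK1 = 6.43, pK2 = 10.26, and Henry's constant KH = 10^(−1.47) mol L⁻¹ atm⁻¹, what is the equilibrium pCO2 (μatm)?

α₀ = 1 / (1 + K1/[H⁺] + K1K2/[H⁺]²) = 1 / (1 + 10^+1.64 + 10^-0.55)
   = 1 / (1 + 43.652 + 0.28184) = 1/44.933 = 0.02226
[CO2*] = α₀ × DIC = 0.02226 × 3.79 = 0.08435 mmol/L
pCO2 = [CO2*]/KH = 8.435×10^-5 / 3.388×10^-2 = 2490 μatm

pCO2 = 2490 μatm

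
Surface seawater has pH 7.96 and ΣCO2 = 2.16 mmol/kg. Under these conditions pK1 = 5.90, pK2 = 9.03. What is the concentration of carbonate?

α₂ = 1 / (1 + [H⁺]/K2 + [H⁺]²/(K1K2)) = 1 / (1 + 10^+1.07 + 10^-0.99)
   = 1 / (1 + 11.749 + 0.10233) = 1/12.851 = 0.07781
[CO3²⁻] = α₂ × DIC = 0.07781 × 2.16 = 0.168 mmol/kg

[CO3²⁻] = 0.168 mmol/kg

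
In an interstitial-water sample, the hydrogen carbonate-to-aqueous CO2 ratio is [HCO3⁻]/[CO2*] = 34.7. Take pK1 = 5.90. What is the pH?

From K1 = [H⁺][HCO3⁻]/[CO2*]:  pH = pK1 + log₁₀([HCO3⁻]/[CO2*])
log₁₀(34.7) = +1.540
pH = 5.90 + (+1.540) = 7.44

pH = 7.44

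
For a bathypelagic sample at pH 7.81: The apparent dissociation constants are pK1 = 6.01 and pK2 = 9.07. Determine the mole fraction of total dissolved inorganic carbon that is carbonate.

α₂ = 1 / (1 + [H⁺]/K2 + [H⁺]²/(K1K2)) = 1 / (1 + 10^+1.26 + 10^-0.54)
   = 1 / (1 + 18.197 + 0.28840) = 1/19.485 = 0.05132

α₂ = 0.0513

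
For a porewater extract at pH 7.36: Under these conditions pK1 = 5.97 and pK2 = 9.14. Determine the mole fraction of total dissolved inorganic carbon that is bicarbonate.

α₁ = 1 / (1 + [H⁺]/K1 + K2/[H⁺]) = 1 / (1 + 10^-1.39 + 10^-1.78)
   = 1 / (1 + 0.040738 + 0.016596) = 1/1.0573 = 0.9458

α₁ = 0.946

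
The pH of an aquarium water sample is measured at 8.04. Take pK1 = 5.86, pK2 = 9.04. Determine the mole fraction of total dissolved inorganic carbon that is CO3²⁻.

α₂ = 0.0904

α₂ = 1 / (1 + [H⁺]/K2 + [H⁺]²/(K1K2)) = 1 / (1 + 10^+1.00 + 10^-1.18)
   = 1 / (1 + 10.000 + 0.066069) = 1/11.066 = 0.09037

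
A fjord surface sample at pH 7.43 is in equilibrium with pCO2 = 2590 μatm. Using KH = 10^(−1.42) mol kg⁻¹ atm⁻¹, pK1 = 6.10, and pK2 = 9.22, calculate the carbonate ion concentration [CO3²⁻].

[CO2*] = KH · pCO2 = 10^(−1.42) × 2590×10^-6 = 9.847×10^-5 mol/kg
α₀ = 1/(1 + K1/[H⁺] + K1K2/[H⁺]²) = 1/(1 + 10^+1.33 + 10^-0.46) = 0.04400
DIC = [CO2*]/α₀ = 9.847×10^-5 / 0.04400 = 2.238 mmol/kg
[CO3²⁻] = α₂·DIC; α₂ = 0.01526, so [CO3²⁻] = 0.01526 × 2.238 = 0.0341 mmol/kg

[CO3²⁻] = 0.0341 mmol/kg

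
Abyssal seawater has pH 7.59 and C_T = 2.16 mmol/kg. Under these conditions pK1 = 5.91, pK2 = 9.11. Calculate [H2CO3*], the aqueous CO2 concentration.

[CO2*] = 0.0429 mmol/kg

α₀ = 1 / (1 + K1/[H⁺] + K1K2/[H⁺]²) = 1 / (1 + 10^+1.68 + 10^+0.16)
   = 1 / (1 + 47.863 + 1.4454) = 1/50.308 = 0.01988
[CO2*] = α₀ × DIC = 0.01988 × 2.16 = 0.0429 mmol/kg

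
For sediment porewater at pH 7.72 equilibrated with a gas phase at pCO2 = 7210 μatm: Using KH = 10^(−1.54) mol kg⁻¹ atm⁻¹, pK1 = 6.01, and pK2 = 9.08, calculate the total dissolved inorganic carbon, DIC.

DIC = 11.3 mmol/kg

[CO2*] = KH · pCO2 = 10^(−1.54) × 7210×10^-6 = 2.079×10^-4 mol/kg
α₀ = 1/(1 + K1/[H⁺] + K1K2/[H⁺]²) = 1/(1 + 10^+1.71 + 10^+0.35) = 0.01834
DIC = [CO2*]/α₀ = 2.079×10^-4 / 0.01834 = 11.3 mmol/kg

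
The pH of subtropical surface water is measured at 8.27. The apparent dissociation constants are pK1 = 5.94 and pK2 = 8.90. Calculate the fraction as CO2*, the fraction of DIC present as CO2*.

α₀ = 0.00377

α₀ = 1 / (1 + K1/[H⁺] + K1K2/[H⁺]²) = 1 / (1 + 10^+2.33 + 10^+1.70)
   = 1 / (1 + 213.80 + 50.119) = 1/264.91 = 0.003775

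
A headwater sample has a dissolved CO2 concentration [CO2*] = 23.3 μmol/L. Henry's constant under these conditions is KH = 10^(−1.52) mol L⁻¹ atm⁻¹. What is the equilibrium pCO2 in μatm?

pCO2 = 772 μatm

KH = 10^(−1.52) = 3.020×10^-2 mol L⁻¹ atm⁻¹
pCO2 = [CO2*]/KH = 23.3×10^-6 / 3.020×10^-2 = 7.72×10^-4 atm = 772 μatm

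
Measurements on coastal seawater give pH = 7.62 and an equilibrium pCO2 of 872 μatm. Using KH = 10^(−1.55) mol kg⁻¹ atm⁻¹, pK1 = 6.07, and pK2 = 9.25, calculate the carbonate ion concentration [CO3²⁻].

[CO3²⁻] = 0.0204 mmol/kg

[CO2*] = KH · pCO2 = 10^(−1.55) × 872×10^-6 = 2.458×10^-5 mol/kg
α₀ = 1/(1 + K1/[H⁺] + K1K2/[H⁺]²) = 1/(1 + 10^+1.55 + 10^-0.08) = 0.02680
DIC = [CO2*]/α₀ = 2.458×10^-5 / 0.02680 = 0.9170 mmol/kg
[CO3²⁻] = α₂·DIC; α₂ = 0.02229, so [CO3²⁻] = 0.02229 × 0.9170 = 0.0204 mmol/kg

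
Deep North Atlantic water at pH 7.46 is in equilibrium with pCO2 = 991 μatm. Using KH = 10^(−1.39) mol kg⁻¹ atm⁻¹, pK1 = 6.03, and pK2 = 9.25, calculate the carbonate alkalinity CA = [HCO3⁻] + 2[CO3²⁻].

CA = 1.12 mmol/kg

[CO2*] = KH · pCO2 = 10^(−1.39) × 991×10^-6 = 4.037×10^-5 mol/kg
α₀ = 1/(1 + K1/[H⁺] + K1K2/[H⁺]²) = 1/(1 + 10^+1.43 + 10^-0.36) = 0.03527
DIC = [CO2*]/α₀ = 4.037×10^-5 / 0.03527 = 1.145 mmol/kg
CA = (α₁ + 2α₂)·DIC = (0.9493 + 2×0.01540) × 1.145 = 1.12 mmol/kg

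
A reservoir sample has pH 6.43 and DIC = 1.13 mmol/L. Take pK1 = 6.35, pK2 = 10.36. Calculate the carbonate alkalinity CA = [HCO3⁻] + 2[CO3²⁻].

CA = [HCO3⁻] + 2[CO3²⁻] = (α₁ + 2α₂)·DIC
At pH 6.43: [H⁺]/K1 = 10^-0.08 = 0.83176, K2/[H⁺] = 10^-3.93 = 0.00011749
α₁ = 1/(1 + 0.83176 + 0.00011749) = 1/1.8319 = 0.5459; α₂ = α₁·K2/[H⁺] = 6.414×10^-5
α₁ + 2α₂ = 0.5460
CA = 0.5460 × 1.13 = 0.617 mmol/L

CA = 0.617 mmol/L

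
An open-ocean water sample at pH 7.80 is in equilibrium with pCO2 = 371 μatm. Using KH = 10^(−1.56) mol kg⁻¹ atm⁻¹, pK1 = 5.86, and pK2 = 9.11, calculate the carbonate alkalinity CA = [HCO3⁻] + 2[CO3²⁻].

CA = 0.977 mmol/kg

[CO2*] = KH · pCO2 = 10^(−1.56) × 371×10^-6 = 1.022×10^-5 mol/kg
α₀ = 1/(1 + K1/[H⁺] + K1K2/[H⁺]²) = 1/(1 + 10^+1.94 + 10^+0.63) = 0.01083
DIC = [CO2*]/α₀ = 1.022×10^-5 / 0.01083 = 0.9438 mmol/kg
CA = (α₁ + 2α₂)·DIC = (0.9430 + 2×0.04619) × 0.9438 = 0.977 mmol/kg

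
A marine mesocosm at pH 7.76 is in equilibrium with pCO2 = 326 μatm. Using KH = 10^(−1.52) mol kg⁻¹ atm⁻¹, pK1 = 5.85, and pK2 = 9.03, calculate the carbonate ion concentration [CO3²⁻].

[CO2*] = KH · pCO2 = 10^(−1.52) × 326×10^-6 = 9.845×10^-6 mol/kg
α₀ = 1/(1 + K1/[H⁺] + K1K2/[H⁺]²) = 1/(1 + 10^+1.91 + 10^+0.64) = 0.01154
DIC = [CO2*]/α₀ = 9.845×10^-6 / 0.01154 = 0.8531 mmol/kg
[CO3²⁻] = α₂·DIC; α₂ = 0.05038, so [CO3²⁻] = 0.05038 × 0.8531 = 0.0430 mmol/kg

[CO3²⁻] = 0.0430 mmol/kg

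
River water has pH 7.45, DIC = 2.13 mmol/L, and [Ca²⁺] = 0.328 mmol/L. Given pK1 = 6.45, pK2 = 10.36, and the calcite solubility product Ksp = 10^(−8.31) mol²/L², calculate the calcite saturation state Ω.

Ω = 0.159

α₂ = 1 / (1 + [H⁺]/K2 + [H⁺]²/(K1K2)) = 1 / (1 + 10^+2.91 + 10^+1.91)
   = 1 / (1 + 812.83 + 81.283) = 1/895.11 = 0.001117
[CO3²⁻] = α₂ × DIC = 0.001117 × 2.13 = 0.002380 mmol/L = 2.380 μmol/L
Ksp = 10^(−8.31) = 4.898×10^-9
Ω = [Ca²⁺][CO3²⁻]/Ksp = (0.328×10^-3)(2.380×10^-6) / 4.898×10^-9 = 0.159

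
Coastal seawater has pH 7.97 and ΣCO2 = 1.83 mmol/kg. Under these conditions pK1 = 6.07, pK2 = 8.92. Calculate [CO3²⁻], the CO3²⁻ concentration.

α₂ = 1 / (1 + [H⁺]/K2 + [H⁺]²/(K1K2)) = 1 / (1 + 10^+0.95 + 10^-0.95)
   = 1 / (1 + 8.9125 + 0.11220) = 1/10.025 = 0.09975
[CO3²⁻] = α₂ × DIC = 0.09975 × 1.83 = 0.183 mmol/kg

[CO3²⁻] = 0.183 mmol/kg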